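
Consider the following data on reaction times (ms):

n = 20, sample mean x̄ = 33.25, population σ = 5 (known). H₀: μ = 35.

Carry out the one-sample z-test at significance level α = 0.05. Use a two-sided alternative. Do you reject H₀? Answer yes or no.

SE = σ/√n = 5/√20 = 1.1180
z = (x̄−μ₀)/SE = (33.25−35)/1.1180 = -1.5652
p-value (two-sided) = 0.11752
At α=0.05: p ≥ α → fail to reject H₀

reject H₀: no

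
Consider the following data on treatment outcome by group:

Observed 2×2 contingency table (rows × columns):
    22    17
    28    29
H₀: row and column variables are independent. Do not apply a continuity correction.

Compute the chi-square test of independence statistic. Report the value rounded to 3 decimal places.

test statistic = 0.493

Row totals [39, 57], col totals [50, 46], n=96
χ² = (22−20.31)²/20.31 + (17−18.69)²/18.69 + (28−29.69)²/29.69 + (29−27.31)²/27.31 = 0.4928
df = 1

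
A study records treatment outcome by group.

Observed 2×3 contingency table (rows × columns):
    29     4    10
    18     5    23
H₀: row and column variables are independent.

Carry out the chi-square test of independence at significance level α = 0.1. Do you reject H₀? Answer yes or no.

Row totals [43, 46], col totals [47, 9, 33], n=89
χ² = (29−22.71)²/22.71 + (4−4.35)²/4.35 + (10−15.94)²/15.94 + (18−24.29)²/24.29 + (5−4.65)²/4.65 + (23−17.06)²/17.06 = 7.7144
df = 2
p-value (upper-tail) = 0.02113
At α=0.1: p < α → reject H₀

reject H₀: yes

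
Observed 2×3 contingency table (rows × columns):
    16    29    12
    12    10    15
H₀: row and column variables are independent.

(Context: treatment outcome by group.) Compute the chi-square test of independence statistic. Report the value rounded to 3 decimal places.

test statistic = 6.186

Row totals [57, 37], col totals [28, 39, 27], n=94
χ² = (16−16.98)²/16.98 + (29−23.65)²/23.65 + (12−16.37)²/16.37 + (12−11.02)²/11.02 + (10−15.35)²/15.35 + (15−10.63)²/10.63 = 6.1859
df = 2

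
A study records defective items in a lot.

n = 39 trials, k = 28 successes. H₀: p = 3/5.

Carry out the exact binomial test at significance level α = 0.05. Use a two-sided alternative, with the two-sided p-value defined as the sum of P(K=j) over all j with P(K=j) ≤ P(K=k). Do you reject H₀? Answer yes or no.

reject H₀: no

Exact binomial: n=39, k=28, p₀=3/5=0.6000
P(X=j) = C(n,j)·p₀^j·(1−p₀)^(n−j); p = Σ P(X=j) over j with P(X=j) ≤ P(X=28)
p-value (two-sided) = 0.14410
At α=0.05: p ≥ α → fail to reject H₀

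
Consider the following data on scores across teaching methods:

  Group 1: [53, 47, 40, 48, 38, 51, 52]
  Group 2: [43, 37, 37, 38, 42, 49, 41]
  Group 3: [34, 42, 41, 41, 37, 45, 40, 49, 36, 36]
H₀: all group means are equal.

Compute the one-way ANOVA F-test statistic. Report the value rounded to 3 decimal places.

Group means [47.00, 41.00, 40.10], grand mean 42.375
SSB = Σnᵢ(x̄ᵢ−x̄)² = 214.725; SSW = ΣΣ(x−x̄ᵢ)² = 506.900
MSB = 214.725/2 = 107.3625; MSW = 506.900/21 = 24.1381
F = MSB/MSW = 4.4478
df = (2, 21)

test statistic = 4.448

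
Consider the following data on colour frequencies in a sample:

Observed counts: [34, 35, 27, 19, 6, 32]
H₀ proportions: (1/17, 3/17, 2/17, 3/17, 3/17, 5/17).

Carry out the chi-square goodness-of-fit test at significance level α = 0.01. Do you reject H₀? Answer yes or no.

n = 153; E_i = n·p_i = [9.00, 27.00, 18.00, 27.00, 27.00, 45.00]
χ² = (34−9.00)²/9.00 + (35−27.00)²/27.00 + (27−18.00)²/18.00 + (19−27.00)²/27.00 + (6−27.00)²/27.00 + (32−45.00)²/45.00 = 98.7741
df = 5
p-value (upper-tail) = 0.00000
At α=0.01: p < α → reject H₀

reject H₀: yes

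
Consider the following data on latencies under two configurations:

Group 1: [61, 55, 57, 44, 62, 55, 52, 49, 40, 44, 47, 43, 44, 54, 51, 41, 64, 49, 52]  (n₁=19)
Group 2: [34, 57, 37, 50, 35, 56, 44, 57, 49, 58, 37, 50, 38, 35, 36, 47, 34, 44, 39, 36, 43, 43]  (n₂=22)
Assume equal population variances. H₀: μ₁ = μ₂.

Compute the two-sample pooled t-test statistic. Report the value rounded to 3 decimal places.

test statistic = 2.936

x̄₁=50.737, s₁=7.164, n₁=19
x̄₂=43.591, s₂=8.256, n₂=22
s_p² = [18·7.164² + 21·8.256²]/39 = 60.3847
SE = √(s_p²·(1/19+1/22)) = 2.4337
t = (50.737−43.591)/2.4337 = 2.9362
df = 39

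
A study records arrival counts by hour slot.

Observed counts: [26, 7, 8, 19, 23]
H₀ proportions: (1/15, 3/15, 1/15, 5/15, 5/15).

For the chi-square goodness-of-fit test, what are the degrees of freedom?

degrees of freedom = 4

df = k − 1 = 5 − 1 = 4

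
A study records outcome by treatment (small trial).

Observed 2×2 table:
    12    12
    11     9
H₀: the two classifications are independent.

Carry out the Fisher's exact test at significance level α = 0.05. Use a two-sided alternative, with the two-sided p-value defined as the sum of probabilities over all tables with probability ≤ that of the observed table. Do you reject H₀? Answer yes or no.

Margins: r₁=24, r₂=20, c₁=23, c₂=21, n=44
p_obs = C(24,12)·C(20,11)/C(44,23); sum pmf over tables with pmf ≤ p_obs
p-value (two-sided) = 0.77086
At α=0.05: p ≥ α → fail to reject H₀

reject H₀: no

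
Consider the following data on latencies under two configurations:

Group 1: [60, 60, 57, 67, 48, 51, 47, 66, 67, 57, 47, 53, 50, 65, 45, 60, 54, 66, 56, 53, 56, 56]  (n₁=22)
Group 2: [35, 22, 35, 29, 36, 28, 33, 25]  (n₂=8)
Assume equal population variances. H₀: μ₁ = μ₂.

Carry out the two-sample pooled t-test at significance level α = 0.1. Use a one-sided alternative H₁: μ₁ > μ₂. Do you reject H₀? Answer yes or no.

x̄₁=56.409, s₁=6.898, n₁=22
x̄₂=30.375, s₂=5.181, n₂=8
s_p² = [21·6.898² + 7·5.181²]/28 = 42.3998
SE = √(s_p²·(1/22+1/8)) = 2.6884
t = (56.409−30.375)/2.6884 = 9.6840
df = 28
p-value (one-sided, H₁ greater) = 0.00000
At α=0.1: p < α → reject H₀

reject H₀: yes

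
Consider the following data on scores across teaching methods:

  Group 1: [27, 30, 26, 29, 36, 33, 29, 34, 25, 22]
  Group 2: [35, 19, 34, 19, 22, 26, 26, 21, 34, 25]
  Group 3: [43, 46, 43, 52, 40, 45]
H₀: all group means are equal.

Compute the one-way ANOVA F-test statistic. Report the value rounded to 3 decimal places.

Group means [29.10, 26.10, 44.83], grand mean 31.577
SSB = Σnᵢ(x̄ᵢ−x̄)² = 1415.713; SSW = ΣΣ(x−x̄ᵢ)² = 600.633
MSB = 1415.713/2 = 707.8564; MSW = 600.633/23 = 26.1145
F = MSB/MSW = 27.1059
df = (2, 23)

test statistic = 27.106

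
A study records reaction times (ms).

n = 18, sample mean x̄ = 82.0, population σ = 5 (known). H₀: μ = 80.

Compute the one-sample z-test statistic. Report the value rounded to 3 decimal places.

test statistic = 1.697

SE = σ/√n = 5/√18 = 1.1785
z = (x̄−μ₀)/SE = (82.0−80)/1.1785 = 1.6971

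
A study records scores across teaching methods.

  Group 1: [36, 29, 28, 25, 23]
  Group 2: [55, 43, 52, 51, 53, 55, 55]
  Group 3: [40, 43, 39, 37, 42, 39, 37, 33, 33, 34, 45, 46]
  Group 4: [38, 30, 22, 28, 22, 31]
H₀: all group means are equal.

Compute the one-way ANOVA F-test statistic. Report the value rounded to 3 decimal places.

Group means [28.20, 52.00, 39.00, 28.50], grand mean 38.133
SSB = Σnᵢ(x̄ᵢ−x̄)² = 2405.167; SSW = ΣΣ(x−x̄ᵢ)² = 608.300
MSB = 2405.167/3 = 801.7222; MSW = 608.300/26 = 23.3962
F = MSB/MSW = 34.2673
df = (3, 26)

test statistic = 34.267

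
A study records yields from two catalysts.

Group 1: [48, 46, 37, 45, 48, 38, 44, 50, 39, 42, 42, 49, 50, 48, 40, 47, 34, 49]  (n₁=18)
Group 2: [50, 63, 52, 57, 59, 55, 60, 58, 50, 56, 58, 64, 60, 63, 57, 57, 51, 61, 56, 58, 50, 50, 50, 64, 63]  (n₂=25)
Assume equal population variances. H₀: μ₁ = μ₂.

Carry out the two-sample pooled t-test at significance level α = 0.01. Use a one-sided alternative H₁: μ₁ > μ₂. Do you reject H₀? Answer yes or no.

x̄₁=44.222, s₁=4.953, n₁=18
x̄₂=56.880, s₂=4.825, n₂=25
s_p² = [17·4.953² + 24·4.825²]/41 = 23.7988
SE = √(s_p²·(1/18+1/25)) = 1.5080
t = (44.222−56.880)/1.5080 = -8.3937
df = 41
p-value (one-sided, H₁ greater) = 1.00000
At α=0.01: p ≥ α → fail to reject H₀

reject H₀: no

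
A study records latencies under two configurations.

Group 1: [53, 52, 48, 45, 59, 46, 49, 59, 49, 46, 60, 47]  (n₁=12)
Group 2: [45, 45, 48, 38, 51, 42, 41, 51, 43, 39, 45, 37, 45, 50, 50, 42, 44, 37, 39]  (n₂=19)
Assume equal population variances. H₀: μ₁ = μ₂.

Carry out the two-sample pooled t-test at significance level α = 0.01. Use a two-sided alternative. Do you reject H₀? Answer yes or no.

x̄₁=51.083, s₁=5.501, n₁=12
x̄₂=43.789, s₂=4.662, n₂=19
s_p² = [11·5.501² + 18·4.662²]/29 = 24.9681
SE = √(s_p²·(1/12+1/19)) = 1.8425
t = (51.083−43.789)/1.8425 = 3.9587
df = 29
p-value (two-sided) = 0.00045
At α=0.01: p < α → reject H₀

reject H₀: yes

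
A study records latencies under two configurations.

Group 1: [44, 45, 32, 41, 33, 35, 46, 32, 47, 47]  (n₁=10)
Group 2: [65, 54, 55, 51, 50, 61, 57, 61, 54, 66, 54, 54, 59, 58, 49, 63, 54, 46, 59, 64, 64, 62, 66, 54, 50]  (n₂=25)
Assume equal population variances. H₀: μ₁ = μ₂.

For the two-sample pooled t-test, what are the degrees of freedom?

df = n₁ + n₂ − 2 = 10 + 25 − 2 = 33

degrees of freedom = 33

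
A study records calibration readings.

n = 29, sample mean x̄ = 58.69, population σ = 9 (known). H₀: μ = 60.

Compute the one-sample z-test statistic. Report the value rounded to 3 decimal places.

SE = σ/√n = 9/√29 = 1.6713
z = (x̄−μ₀)/SE = (58.69−60)/1.6713 = -0.7838

test statistic = -0.784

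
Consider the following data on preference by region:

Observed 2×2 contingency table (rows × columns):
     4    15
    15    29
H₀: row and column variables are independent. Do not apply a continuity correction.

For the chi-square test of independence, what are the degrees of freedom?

df = (r−1)(c−1) = (2−1)·(2−1) = 1

degrees of freedom = 1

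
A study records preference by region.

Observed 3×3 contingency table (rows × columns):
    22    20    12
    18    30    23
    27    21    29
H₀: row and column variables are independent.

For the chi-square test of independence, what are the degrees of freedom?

df = (r−1)(c−1) = (3−1)·(3−1) = 4

degrees of freedom = 4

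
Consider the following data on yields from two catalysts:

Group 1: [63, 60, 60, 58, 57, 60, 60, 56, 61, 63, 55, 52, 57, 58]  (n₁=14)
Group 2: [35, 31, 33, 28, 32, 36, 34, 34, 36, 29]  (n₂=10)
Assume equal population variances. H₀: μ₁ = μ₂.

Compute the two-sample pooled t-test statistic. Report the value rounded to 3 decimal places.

test statistic = 21.123

x̄₁=58.571, s₁=3.056, n₁=14
x̄₂=32.800, s₂=2.781, n₂=10
s_p² = [13·3.056² + 9·2.781²]/22 = 8.6831
SE = √(s_p²·(1/14+1/10)) = 1.2201
t = (58.571−32.800)/1.2201 = 21.1232
df = 22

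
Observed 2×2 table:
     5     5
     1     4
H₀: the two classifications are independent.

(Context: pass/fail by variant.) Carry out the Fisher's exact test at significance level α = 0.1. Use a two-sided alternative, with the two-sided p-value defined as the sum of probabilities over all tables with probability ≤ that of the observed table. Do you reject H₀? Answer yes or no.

reject H₀: no

Margins: r₁=10, r₂=5, c₁=6, c₂=9, n=15
p_obs = C(10,5)·C(5,1)/C(15,6); sum pmf over tables with pmf ≤ p_obs
p-value (two-sided) = 0.58042
At α=0.1: p ≥ α → fail to reject H₀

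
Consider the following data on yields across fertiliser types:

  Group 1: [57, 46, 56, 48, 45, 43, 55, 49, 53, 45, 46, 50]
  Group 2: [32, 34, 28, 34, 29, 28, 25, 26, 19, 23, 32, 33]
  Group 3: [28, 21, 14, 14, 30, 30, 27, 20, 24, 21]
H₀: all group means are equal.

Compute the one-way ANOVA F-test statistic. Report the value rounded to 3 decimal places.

test statistic = 84.353

Group means [49.42, 28.58, 22.90], grand mean 34.265
SSB = Σnᵢ(x̄ᵢ−x̄)² = 4433.884; SSW = ΣΣ(x−x̄ᵢ)² = 814.733
MSB = 4433.884/2 = 2216.9422; MSW = 814.733/31 = 26.2817
F = MSB/MSW = 84.3530
df = (2, 31)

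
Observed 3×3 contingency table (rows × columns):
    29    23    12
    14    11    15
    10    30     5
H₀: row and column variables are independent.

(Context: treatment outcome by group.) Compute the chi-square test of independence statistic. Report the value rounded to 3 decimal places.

Row totals [64, 40, 45], col totals [53, 64, 32], n=149
χ² = (29−22.77)²/22.77 + (23−27.49)²/27.49 + (12−13.74)²/13.74 + (14−14.23)²/14.23 + (11−17.18)²/17.18 + (15−8.59)²/8.59 + (10−16.01)²/16.01 + (30−19.33)²/19.33 + (5−9.66)²/9.66 = 20.0686
df = 4

test statistic = 20.069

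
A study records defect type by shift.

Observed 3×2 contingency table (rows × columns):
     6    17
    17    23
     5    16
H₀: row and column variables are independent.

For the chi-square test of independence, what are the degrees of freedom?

df = (r−1)(c−1) = (3−1)·(2−1) = 2

degrees of freedom = 2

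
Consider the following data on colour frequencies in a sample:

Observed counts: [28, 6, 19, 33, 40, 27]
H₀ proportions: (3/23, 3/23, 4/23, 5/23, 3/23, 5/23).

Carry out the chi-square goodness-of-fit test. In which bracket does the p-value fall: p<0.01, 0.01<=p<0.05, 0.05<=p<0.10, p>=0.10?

p-value bracket: p<0.01

n = 153; E_i = n·p_i = [19.96, 19.96, 26.61, 33.26, 19.96, 33.26]
χ² = (28−19.96)²/19.96 + (6−19.96)²/19.96 + (19−26.61)²/26.61 + (33−33.26)²/33.26 + (40−19.96)²/19.96 + (27−33.26)²/33.26 = 36.4894
df = 5
p-value (upper-tail) = 0.00000
→ bracket: p<0.01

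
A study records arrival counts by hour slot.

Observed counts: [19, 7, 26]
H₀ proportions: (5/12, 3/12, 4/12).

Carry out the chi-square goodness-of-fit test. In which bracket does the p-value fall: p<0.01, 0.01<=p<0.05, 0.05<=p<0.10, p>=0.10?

p-value bracket: 0.01<=p<0.05

n = 52; E_i = n·p_i = [21.67, 13.00, 17.33]
χ² = (19−21.67)²/21.67 + (7−13.00)²/13.00 + (26−17.33)²/17.33 = 7.4308
df = 2
p-value (upper-tail) = 0.02435
→ bracket: 0.01<=p<0.05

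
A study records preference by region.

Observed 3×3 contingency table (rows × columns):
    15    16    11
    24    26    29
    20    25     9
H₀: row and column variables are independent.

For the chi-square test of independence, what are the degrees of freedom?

df = (r−1)(c−1) = (3−1)·(3−1) = 4

degrees of freedom = 4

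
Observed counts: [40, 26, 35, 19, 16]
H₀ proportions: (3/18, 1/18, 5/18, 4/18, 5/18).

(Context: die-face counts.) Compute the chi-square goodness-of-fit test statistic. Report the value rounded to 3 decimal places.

n = 136; E_i = n·p_i = [22.67, 7.56, 37.78, 30.22, 37.78]
χ² = (40−22.67)²/22.67 + (26−7.56)²/7.56 + (35−37.78)²/37.78 + (19−30.22)²/30.22 + (16−37.78)²/37.78 = 75.2066
df = 4

test statistic = 75.207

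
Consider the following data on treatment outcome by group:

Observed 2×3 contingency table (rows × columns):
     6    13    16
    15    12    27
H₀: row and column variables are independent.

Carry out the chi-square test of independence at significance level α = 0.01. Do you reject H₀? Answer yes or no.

reject H₀: no

Row totals [35, 54], col totals [21, 25, 43], n=89
χ² = (6−8.26)²/8.26 + (13−9.83)²/9.83 + (16−16.91)²/16.91 + (15−12.74)²/12.74 + (12−15.17)²/15.17 + (27−26.09)²/26.09 = 2.7817
df = 2
p-value (upper-tail) = 0.24886
At α=0.01: p ≥ α → fail to reject H₀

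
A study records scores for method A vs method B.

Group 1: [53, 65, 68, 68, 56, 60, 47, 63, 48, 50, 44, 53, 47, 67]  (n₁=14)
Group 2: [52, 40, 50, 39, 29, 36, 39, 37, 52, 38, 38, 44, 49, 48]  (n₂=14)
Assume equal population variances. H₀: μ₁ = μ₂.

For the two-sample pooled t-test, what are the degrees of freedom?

degrees of freedom = 26

df = n₁ + n₂ − 2 = 14 + 14 − 2 = 26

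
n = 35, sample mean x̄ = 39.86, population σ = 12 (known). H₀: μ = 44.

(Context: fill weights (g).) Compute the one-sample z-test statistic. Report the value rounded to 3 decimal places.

test statistic = -2.041

SE = σ/√n = 12/√35 = 2.0284
z = (x̄−μ₀)/SE = (39.86−44)/2.0284 = -2.0410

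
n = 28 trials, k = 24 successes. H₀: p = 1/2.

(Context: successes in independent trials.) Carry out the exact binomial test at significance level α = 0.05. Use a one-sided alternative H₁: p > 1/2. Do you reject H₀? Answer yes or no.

reject H₀: yes

Exact binomial: n=28, k=24, p₀=1/2=0.5000
P(X≥24) from Σ C(n,i)·p₀^i·(1−p₀)^(n−i)
p-value (one-sided, H₁ greater) = 0.00009
At α=0.05: p < α → reject H₀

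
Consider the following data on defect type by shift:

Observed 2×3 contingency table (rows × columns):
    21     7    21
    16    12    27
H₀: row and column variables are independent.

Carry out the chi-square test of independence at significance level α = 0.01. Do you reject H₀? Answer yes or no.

reject H₀: no

Row totals [49, 55], col totals [37, 19, 48], n=104
χ² = (21−17.43)²/17.43 + (7−8.95)²/8.95 + (21−22.62)²/22.62 + (16−19.57)²/19.57 + (12−10.05)²/10.05 + (27−25.38)²/25.38 = 2.4033
df = 2
p-value (upper-tail) = 0.30070
At α=0.01: p ≥ α → fail to reject H₀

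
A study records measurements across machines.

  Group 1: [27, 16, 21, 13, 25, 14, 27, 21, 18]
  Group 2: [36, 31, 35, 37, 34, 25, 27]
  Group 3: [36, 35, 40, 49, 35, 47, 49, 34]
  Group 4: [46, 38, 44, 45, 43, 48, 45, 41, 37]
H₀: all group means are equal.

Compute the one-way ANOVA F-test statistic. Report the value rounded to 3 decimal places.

test statistic = 35.022

Group means [20.22, 32.14, 40.62, 43.00], grand mean 33.909
SSB = Σnᵢ(x̄ᵢ−x̄)² = 2812.440; SSW = ΣΣ(x−x̄ᵢ)² = 776.288
MSB = 2812.440/3 = 937.4799; MSW = 776.288/29 = 26.7685
F = MSB/MSW = 35.0217
df = (3, 29)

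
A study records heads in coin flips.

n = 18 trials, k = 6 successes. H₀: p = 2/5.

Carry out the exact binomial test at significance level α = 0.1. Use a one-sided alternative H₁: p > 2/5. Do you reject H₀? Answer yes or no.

Exact binomial: n=18, k=6, p₀=2/5=0.4000
P(X≥6) from Σ C(n,i)·p₀^i·(1−p₀)^(n−i)
p-value (one-sided, H₁ greater) = 0.79124
At α=0.1: p ≥ α → fail to reject H₀

reject H₀: no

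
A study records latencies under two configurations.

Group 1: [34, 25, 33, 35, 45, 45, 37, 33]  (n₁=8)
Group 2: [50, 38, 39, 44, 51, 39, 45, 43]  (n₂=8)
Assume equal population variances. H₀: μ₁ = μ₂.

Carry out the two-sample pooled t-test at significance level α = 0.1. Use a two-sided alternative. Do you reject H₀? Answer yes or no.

x̄₁=35.875, s₁=6.621, n₁=8
x̄₂=43.625, s₂=4.955, n₂=8
s_p² = [7·6.621² + 7·4.955²]/14 = 34.1964
SE = √(s_p²·(1/8+1/8)) = 2.9239
t = (35.875−43.625)/2.9239 = -2.6506
df = 14
p-value (two-sided) = 0.01901
At α=0.1: p < α → reject H₀

reject H₀: yes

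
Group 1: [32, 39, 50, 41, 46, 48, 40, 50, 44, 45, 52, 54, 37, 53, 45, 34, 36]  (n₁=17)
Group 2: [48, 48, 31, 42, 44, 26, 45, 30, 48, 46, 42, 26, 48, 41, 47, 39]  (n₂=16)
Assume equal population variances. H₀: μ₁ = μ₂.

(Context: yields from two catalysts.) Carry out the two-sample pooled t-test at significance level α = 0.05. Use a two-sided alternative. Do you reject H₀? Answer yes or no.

reject H₀: no

x̄₁=43.882, s₁=6.827, n₁=17
x̄₂=40.688, s₂=7.989, n₂=16
s_p² = [16·6.827² + 15·7.989²]/31 = 54.9420
SE = √(s_p²·(1/17+1/16)) = 2.5818
t = (43.882−40.688)/2.5818 = 1.2374
df = 31
p-value (two-sided) = 0.22521
At α=0.05: p ≥ α → fail to reject H₀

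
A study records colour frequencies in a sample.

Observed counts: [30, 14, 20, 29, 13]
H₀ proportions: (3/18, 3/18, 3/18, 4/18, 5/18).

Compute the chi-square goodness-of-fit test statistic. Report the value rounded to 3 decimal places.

test statistic = 20.122

n = 106; E_i = n·p_i = [17.67, 17.67, 17.67, 23.56, 29.44]
χ² = (30−17.67)²/17.67 + (14−17.67)²/17.67 + (20−17.67)²/17.67 + (29−23.56)²/23.56 + (13−29.44)²/29.44 = 20.1217
df = 4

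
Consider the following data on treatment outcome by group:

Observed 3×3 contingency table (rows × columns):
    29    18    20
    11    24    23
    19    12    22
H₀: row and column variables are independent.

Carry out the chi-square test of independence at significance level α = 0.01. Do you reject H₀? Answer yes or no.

reject H₀: no

Row totals [67, 58, 53], col totals [59, 54, 65], n=178
χ² = (29−22.21)²/22.21 + (18−20.33)²/20.33 + (20−24.47)²/24.47 + (11−19.22)²/19.22 + (24−17.60)²/17.60 + (23−21.18)²/21.18 + (19−17.57)²/17.57 + (12−16.08)²/16.08 + (22−19.35)²/19.35 = 10.6783
df = 4
p-value (upper-tail) = 0.03043
At α=0.01: p ≥ α → fail to reject H₀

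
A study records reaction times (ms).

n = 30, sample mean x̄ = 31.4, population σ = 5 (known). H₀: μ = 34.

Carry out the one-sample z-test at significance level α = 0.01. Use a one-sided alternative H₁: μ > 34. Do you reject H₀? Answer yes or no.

SE = σ/√n = 5/√30 = 0.9129
z = (x̄−μ₀)/SE = (31.4−34)/0.9129 = -2.8482
p-value (one-sided, H₁ greater) = 0.99780
At α=0.01: p ≥ α → fail to reject H₀

reject H₀: no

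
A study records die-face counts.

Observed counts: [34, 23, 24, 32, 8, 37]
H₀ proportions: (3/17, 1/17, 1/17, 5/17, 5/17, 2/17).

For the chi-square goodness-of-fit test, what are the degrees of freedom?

degrees of freedom = 5

df = k − 1 = 6 − 1 = 5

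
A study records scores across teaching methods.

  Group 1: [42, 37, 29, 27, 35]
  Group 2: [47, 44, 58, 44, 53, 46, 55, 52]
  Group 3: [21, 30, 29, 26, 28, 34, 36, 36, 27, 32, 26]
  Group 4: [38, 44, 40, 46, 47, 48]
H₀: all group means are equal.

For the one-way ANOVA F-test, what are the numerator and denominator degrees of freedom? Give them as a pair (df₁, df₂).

degrees of freedom = [3, 26]

k = 4 groups, N = 30 total
df = (k−1, N−k) = (4−1, 30−4) = (3, 26)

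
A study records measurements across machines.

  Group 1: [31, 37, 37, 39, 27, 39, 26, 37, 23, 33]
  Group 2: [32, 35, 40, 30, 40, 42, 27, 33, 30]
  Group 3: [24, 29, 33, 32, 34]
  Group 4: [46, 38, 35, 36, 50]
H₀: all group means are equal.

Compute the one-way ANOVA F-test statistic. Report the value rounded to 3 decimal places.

test statistic = 3.455

Group means [32.90, 34.33, 30.40, 41.00], grand mean 34.310
SSB = Σnᵢ(x̄ᵢ−x̄)² = 320.107; SSW = ΣΣ(x−x̄ᵢ)² = 772.100
MSB = 320.107/3 = 106.7023; MSW = 772.100/25 = 30.8840
F = MSB/MSW = 3.4549
df = (3, 25)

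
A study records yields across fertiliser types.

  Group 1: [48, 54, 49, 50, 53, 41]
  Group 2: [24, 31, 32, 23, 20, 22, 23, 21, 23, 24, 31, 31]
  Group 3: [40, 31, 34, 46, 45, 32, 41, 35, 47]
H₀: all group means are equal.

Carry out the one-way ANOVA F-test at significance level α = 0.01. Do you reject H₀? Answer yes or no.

Group means [49.17, 25.42, 39.00], grand mean 35.222
SSB = Σnᵢ(x̄ᵢ−x̄)² = 2448.917; SSW = ΣΣ(x−x̄ᵢ)² = 633.750
MSB = 2448.917/2 = 1224.4583; MSW = 633.750/24 = 26.4062
F = MSB/MSW = 46.3700
df = (2, 24)
p-value (upper-tail) = 0.00000
At α=0.01: p < α → reject H₀

reject H₀: yes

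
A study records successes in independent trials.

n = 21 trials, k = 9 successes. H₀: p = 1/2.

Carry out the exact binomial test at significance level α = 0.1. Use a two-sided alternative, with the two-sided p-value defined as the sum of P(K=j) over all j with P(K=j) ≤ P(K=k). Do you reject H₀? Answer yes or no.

reject H₀: no

Exact binomial: n=21, k=9, p₀=1/2=0.5000
P(X=j) = C(n,j)·p₀^j·(1−p₀)^(n−j); p = Σ P(X=j) over j with P(X=j) ≤ P(X=9)
p-value (two-sided) = 0.66362
At α=0.1: p ≥ α → fail to reject H₀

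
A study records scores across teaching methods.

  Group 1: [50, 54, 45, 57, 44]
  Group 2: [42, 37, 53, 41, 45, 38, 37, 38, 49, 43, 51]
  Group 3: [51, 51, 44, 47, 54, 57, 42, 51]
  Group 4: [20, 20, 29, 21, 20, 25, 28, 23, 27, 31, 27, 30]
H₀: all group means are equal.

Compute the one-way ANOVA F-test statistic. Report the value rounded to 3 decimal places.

Group means [50.00, 43.09, 49.62, 25.08], grand mean 39.500
SSB = Σnᵢ(x̄ᵢ−x̄)² = 4007.299; SSW = ΣΣ(x−x̄ᵢ)² = 821.701
MSB = 4007.299/3 = 1335.7664; MSW = 821.701/32 = 25.6781
F = MSB/MSW = 52.0196
df = (3, 32)

test statistic = 52.020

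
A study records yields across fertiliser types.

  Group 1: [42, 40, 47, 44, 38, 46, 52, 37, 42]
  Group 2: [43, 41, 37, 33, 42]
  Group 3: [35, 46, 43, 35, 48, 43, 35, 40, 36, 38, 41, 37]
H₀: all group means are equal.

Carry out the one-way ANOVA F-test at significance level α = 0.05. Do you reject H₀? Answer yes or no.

Group means [43.11, 39.20, 39.75], grand mean 40.808
SSB = Σnᵢ(x̄ᵢ−x̄)² = 74.100; SSW = ΣΣ(x−x̄ᵢ)² = 469.939
MSB = 74.100/2 = 37.0498; MSW = 469.939/23 = 20.4321
F = MSB/MSW = 1.8133
df = (2, 23)
p-value (upper-tail) = 0.18567
At α=0.05: p ≥ α → fail to reject H₀

reject H₀: no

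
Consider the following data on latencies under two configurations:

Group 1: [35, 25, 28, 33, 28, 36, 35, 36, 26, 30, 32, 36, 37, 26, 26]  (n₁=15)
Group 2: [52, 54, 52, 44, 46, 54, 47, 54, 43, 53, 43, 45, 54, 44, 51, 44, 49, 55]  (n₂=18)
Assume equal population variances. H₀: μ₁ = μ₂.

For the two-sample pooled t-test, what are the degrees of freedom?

degrees of freedom = 31

df = n₁ + n₂ − 2 = 15 + 18 − 2 = 31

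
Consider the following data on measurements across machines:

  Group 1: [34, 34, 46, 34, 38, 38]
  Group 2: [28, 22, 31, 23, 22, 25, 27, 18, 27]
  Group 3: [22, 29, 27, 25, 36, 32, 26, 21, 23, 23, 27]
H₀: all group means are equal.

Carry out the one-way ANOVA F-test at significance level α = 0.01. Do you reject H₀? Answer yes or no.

Group means [37.33, 24.78, 26.45], grand mean 28.385
SSB = Σnᵢ(x̄ᵢ−x̄)² = 638.538; SSW = ΣΣ(x−x̄ᵢ)² = 437.616
MSB = 638.538/2 = 319.2688; MSW = 437.616/23 = 19.0268
F = MSB/MSW = 16.7800
df = (2, 23)
p-value (upper-tail) = 0.00003
At α=0.01: p < α → reject H₀

reject H₀: yes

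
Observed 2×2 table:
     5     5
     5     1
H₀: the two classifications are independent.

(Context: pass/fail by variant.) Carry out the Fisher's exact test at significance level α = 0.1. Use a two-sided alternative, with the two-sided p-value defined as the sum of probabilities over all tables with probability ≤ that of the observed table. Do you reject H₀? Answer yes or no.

reject H₀: no

Margins: r₁=10, r₂=6, c₁=10, c₂=6, n=16
p_obs = C(10,5)·C(6,5)/C(16,10); sum pmf over tables with pmf ≤ p_obs
p-value (two-sided) = 0.30694
At α=0.1: p ≥ α → fail to reject H₀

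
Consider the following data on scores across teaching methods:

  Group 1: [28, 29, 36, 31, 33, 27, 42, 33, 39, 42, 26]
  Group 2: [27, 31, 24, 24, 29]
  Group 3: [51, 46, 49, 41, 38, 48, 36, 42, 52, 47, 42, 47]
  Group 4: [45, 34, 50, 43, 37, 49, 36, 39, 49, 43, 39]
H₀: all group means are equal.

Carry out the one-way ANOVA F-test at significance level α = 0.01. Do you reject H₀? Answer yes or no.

Group means [33.27, 27.00, 44.92, 42.18], grand mean 38.564
SSB = Σnᵢ(x̄ᵢ−x̄)² = 1604.855; SSW = ΣΣ(x−x̄ᵢ)² = 972.735
MSB = 1604.855/3 = 534.9516; MSW = 972.735/35 = 27.7924
F = MSB/MSW = 19.2481
df = (3, 35)
p-value (upper-tail) = 0.00000
At α=0.01: p < α → reject H₀

reject H₀: yes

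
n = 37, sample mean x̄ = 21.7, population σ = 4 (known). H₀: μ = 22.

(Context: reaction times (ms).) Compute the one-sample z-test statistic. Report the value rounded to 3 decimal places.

test statistic = -0.456

SE = σ/√n = 4/√37 = 0.6576
z = (x̄−μ₀)/SE = (21.7−22)/0.6576 = -0.4562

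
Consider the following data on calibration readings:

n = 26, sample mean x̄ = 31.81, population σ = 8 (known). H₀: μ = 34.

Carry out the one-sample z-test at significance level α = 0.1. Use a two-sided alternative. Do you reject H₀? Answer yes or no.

reject H₀: no

SE = σ/√n = 8/√26 = 1.5689
z = (x̄−μ₀)/SE = (31.81−34)/1.5689 = -1.3959
p-value (two-sided) = 0.16276
At α=0.1: p ≥ α → fail to reject H₀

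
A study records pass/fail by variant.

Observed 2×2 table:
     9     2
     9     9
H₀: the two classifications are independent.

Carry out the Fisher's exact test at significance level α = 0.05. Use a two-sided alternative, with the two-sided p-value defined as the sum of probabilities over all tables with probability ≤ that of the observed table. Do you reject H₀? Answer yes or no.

Margins: r₁=11, r₂=18, c₁=18, c₂=11, n=29
p_obs = C(11,9)·C(18,9)/C(29,18); sum pmf over tables with pmf ≤ p_obs
p-value (two-sided) = 0.12545
At α=0.05: p ≥ α → fail to reject H₀

reject H₀: no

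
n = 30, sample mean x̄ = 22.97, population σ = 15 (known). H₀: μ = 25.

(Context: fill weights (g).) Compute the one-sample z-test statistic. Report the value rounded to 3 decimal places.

test statistic = -0.741

SE = σ/√n = 15/√30 = 2.7386
z = (x̄−μ₀)/SE = (22.97−25)/2.7386 = -0.7413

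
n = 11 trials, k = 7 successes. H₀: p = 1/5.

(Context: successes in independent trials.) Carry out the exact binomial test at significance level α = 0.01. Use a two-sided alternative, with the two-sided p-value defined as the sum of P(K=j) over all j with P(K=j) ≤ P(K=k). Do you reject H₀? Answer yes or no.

Exact binomial: n=11, k=7, p₀=1/5=0.2000
P(X=j) = C(n,j)·p₀^j·(1−p₀)^(n−j); p = Σ P(X=j) over j with P(X=j) ≤ P(X=7)
p-value (two-sided) = 0.00197
At α=0.01: p < α → reject H₀

reject H₀: yes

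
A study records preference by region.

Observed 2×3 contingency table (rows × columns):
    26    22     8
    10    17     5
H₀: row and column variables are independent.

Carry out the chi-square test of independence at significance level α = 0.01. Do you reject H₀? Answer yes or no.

Row totals [56, 32], col totals [36, 39, 13], n=88
χ² = (26−22.91)²/22.91 + (22−24.82)²/24.82 + (8−8.27)²/8.27 + (10−13.09)²/13.09 + (17−14.18)²/14.18 + (5−4.73)²/4.73 = 2.0516
df = 2
p-value (upper-tail) = 0.35851
At α=0.01: p ≥ α → fail to reject H₀

reject H₀: no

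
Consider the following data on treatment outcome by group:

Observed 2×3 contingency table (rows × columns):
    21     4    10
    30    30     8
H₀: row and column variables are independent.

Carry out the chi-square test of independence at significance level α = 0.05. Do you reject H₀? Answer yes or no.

Row totals [35, 68], col totals [51, 34, 18], n=103
χ² = (21−17.33)²/17.33 + (4−11.55)²/11.55 + (10−6.12)²/6.12 + (30−33.67)²/33.67 + (30−22.45)²/22.45 + (8−11.88)²/11.88 = 12.3920
df = 2
p-value (upper-tail) = 0.00204
At α=0.05: p < α → reject H₀

reject H₀: yes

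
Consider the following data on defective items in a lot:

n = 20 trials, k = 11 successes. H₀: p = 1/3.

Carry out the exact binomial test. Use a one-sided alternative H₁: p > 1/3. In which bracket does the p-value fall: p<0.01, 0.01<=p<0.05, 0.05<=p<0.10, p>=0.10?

Exact binomial: n=20, k=11, p₀=1/3=0.3333
P(X≥11) from Σ C(n,i)·p₀^i·(1−p₀)^(n−i)
p-value (one-sided, H₁ greater) = 0.03764
→ bracket: 0.01<=p<0.05

p-value bracket: 0.01<=p<0.05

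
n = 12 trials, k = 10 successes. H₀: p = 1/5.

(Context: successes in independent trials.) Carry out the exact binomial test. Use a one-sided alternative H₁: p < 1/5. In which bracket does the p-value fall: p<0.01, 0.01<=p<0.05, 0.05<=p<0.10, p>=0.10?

p-value bracket: p>=0.10

Exact binomial: n=12, k=10, p₀=1/5=0.2000
P(X≤10) from Σ C(n,i)·p₀^i·(1−p₀)^(n−i)
p-value (one-sided, H₁ less) = 1.00000
→ bracket: p>=0.10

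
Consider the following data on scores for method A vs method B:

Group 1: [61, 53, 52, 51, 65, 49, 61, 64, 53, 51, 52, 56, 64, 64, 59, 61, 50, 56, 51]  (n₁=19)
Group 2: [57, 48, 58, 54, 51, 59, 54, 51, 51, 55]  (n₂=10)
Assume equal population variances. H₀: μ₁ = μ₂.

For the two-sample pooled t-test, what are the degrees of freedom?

degrees of freedom = 27

df = n₁ + n₂ − 2 = 19 + 10 − 2 = 27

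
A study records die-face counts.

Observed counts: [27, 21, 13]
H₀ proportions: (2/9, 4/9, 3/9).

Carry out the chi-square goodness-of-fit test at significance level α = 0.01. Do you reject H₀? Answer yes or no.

reject H₀: yes

n = 61; E_i = n·p_i = [13.56, 27.11, 20.33]
χ² = (27−13.56)²/13.56 + (21−27.11)²/27.11 + (13−20.33)²/20.33 = 17.3566
df = 2
p-value (upper-tail) = 0.00017
At α=0.01: p < α → reject H₀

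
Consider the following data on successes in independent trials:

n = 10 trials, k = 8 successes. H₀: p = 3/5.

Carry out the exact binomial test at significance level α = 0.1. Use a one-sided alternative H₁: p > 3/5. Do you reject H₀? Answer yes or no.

reject H₀: no

Exact binomial: n=10, k=8, p₀=3/5=0.6000
P(X≥8) from Σ C(n,i)·p₀^i·(1−p₀)^(n−i)
p-value (one-sided, H₁ greater) = 0.16729
At α=0.1: p ≥ α → fail to reject H₀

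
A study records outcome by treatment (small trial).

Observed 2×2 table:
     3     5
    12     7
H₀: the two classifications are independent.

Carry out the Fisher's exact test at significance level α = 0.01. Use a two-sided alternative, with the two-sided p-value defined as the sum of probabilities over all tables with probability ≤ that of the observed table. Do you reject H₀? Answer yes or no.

Margins: r₁=8, r₂=19, c₁=15, c₂=12, n=27
p_obs = C(8,3)·C(19,12)/C(27,15); sum pmf over tables with pmf ≤ p_obs
p-value (two-sided) = 0.39807
At α=0.01: p ≥ α → fail to reject H₀

reject H₀: no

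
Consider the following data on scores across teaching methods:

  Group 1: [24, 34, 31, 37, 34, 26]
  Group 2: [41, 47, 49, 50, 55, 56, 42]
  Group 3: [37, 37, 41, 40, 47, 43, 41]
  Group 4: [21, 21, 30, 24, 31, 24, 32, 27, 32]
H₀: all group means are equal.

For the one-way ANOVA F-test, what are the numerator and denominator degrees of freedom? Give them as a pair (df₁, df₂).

degrees of freedom = [3, 25]

k = 4 groups, N = 29 total
df = (k−1, N−k) = (4−1, 29−4) = (3, 25)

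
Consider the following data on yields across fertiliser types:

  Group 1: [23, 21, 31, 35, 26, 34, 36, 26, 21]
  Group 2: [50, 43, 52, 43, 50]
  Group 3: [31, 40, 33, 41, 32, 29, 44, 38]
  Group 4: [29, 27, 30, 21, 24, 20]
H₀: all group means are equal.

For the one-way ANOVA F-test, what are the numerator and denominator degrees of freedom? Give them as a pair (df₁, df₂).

k = 4 groups, N = 28 total
df = (k−1, N−k) = (4−1, 28−4) = (3, 24)

degrees of freedom = [3, 24]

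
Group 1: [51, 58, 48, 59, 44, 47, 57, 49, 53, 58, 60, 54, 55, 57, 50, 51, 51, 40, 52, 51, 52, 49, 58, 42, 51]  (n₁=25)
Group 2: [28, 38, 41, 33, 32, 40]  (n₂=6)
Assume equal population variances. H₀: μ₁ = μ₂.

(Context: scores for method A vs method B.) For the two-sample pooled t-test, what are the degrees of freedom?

degrees of freedom = 29

df = n₁ + n₂ − 2 = 25 + 6 − 2 = 29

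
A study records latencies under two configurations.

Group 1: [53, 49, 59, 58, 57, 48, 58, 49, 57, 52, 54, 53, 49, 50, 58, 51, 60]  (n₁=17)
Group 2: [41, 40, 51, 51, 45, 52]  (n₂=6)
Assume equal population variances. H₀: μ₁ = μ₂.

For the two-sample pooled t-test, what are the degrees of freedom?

df = n₁ + n₂ − 2 = 17 + 6 − 2 = 21

degrees of freedom = 21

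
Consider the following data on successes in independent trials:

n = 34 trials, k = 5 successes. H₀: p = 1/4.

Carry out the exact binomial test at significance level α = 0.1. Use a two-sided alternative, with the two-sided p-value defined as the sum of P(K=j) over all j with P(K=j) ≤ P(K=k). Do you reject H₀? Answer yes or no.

reject H₀: no

Exact binomial: n=34, k=5, p₀=1/4=0.2500
P(X=j) = C(n,j)·p₀^j·(1−p₀)^(n−j); p = Σ P(X=j) over j with P(X=j) ≤ P(X=5)
p-value (two-sided) = 0.23309
At α=0.1: p ≥ α → fail to reject H₀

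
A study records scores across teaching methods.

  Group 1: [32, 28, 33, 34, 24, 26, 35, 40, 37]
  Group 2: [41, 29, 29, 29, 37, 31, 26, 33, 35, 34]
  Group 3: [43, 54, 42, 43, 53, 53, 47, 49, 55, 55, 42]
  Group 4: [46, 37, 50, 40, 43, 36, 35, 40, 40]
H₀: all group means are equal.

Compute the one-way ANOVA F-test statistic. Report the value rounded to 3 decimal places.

Group means [32.11, 32.40, 48.73, 40.78], grand mean 38.872
SSB = Σnᵢ(x̄ᵢ−x̄)² = 1931.333; SSW = ΣΣ(x−x̄ᵢ)² = 893.026
MSB = 1931.333/3 = 643.7776; MSW = 893.026/35 = 25.5150
F = MSB/MSW = 25.2313
df = (3, 35)

test statistic = 25.231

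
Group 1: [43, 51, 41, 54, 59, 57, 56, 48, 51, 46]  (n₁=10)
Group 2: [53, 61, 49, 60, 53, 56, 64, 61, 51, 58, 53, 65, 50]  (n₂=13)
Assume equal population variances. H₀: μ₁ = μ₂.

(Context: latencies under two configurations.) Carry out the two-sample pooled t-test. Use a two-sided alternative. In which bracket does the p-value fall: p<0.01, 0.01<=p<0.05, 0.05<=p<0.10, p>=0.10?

x̄₁=50.600, s₁=6.059, n₁=10
x̄₂=56.462, s₂=5.395, n₂=13
s_p² = [9·6.059² + 12·5.395²]/21 = 32.3634
SE = √(s_p²·(1/10+1/13)) = 2.3929
t = (50.600−56.462)/2.3929 = -2.4496
df = 21
p-value (two-sided) = 0.02316
→ bracket: 0.01<=p<0.05

p-value bracket: 0.01<=p<0.05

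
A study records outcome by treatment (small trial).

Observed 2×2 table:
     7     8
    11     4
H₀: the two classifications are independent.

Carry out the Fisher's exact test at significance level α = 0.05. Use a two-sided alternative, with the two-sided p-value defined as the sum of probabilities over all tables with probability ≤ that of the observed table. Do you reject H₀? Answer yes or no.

Margins: r₁=15, r₂=15, c₁=18, c₂=12, n=30
p_obs = C(15,7)·C(15,11)/C(30,18); sum pmf over tables with pmf ≤ p_obs
p-value (two-sided) = 0.26354
At α=0.05: p ≥ α → fail to reject H₀

reject H₀: no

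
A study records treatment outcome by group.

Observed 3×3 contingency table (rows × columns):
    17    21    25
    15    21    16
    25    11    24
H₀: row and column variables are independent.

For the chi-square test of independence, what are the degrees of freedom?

degrees of freedom = 4

df = (r−1)(c−1) = (3−1)·(3−1) = 4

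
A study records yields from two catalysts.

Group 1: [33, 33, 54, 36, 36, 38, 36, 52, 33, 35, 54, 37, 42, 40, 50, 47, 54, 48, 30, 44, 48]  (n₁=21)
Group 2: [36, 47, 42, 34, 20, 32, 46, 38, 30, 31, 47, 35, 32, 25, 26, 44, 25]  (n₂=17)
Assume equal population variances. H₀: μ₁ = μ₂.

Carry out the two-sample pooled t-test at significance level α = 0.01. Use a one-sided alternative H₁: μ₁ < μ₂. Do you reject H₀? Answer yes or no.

reject H₀: no

x̄₁=41.905, s₁=8.018, n₁=21
x̄₂=34.706, s₂=8.342, n₂=17
s_p² = [20·8.018² + 16·8.342²]/36 = 66.6483
SE = √(s_p²·(1/21+1/17)) = 2.6635
t = (41.905−34.706)/2.6635 = 2.7028
df = 36
p-value (one-sided, H₁ less) = 0.99479
At α=0.01: p ≥ α → fail to reject H₀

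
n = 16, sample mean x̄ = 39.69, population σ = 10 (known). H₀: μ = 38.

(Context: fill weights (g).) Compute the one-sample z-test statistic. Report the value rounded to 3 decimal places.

SE = σ/√n = 10/√16 = 2.5000
z = (x̄−μ₀)/SE = (39.69−38)/2.5000 = 0.6760

test statistic = 0.676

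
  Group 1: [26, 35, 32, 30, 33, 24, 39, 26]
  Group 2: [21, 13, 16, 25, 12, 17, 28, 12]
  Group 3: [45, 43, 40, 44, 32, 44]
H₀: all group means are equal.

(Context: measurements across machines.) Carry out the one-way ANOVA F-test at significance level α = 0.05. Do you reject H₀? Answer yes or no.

reject H₀: yes

Group means [30.62, 18.00, 41.33], grand mean 28.955
SSB = Σnᵢ(x̄ᵢ−x̄)² = 1901.746; SSW = ΣΣ(x−x̄ᵢ)² = 563.208
MSB = 1901.746/2 = 950.8731; MSW = 563.208/19 = 29.6425
F = MSB/MSW = 32.0780
df = (2, 19)
p-value (upper-tail) = 0.00000
At α=0.05: p < α → reject H₀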